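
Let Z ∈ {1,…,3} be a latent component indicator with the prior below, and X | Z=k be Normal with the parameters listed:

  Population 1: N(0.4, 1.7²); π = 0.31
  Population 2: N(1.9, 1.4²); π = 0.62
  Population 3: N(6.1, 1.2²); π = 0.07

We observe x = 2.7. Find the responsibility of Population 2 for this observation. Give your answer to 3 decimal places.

By Bayes' theorem, P(k | x) = P(Z=k) f_k(x) / Σ_j P(Z=j) f_j(x).
Component likelihoods at x = 2.7:
  p_1 = 0.0939689
  p_2 = 0.242034
  p_3 = 0.00600508
Weight by the priors:
  P(Z=1)·p_1 = 0.31 × 0.0939689 = 0.0291304
  P(Z=2)·p_2 = 0.62 × 0.242034 = 0.150061
  P(Z=3)·p_3 = 0.07 × 0.00600508 = 0.000420356
Marginal: 0.0291304 + 0.150061 + 0.000420356 = 0.179612
So the posterior for Population 2 is 0.150061 / 0.179612 ≈ 0.835.

0.835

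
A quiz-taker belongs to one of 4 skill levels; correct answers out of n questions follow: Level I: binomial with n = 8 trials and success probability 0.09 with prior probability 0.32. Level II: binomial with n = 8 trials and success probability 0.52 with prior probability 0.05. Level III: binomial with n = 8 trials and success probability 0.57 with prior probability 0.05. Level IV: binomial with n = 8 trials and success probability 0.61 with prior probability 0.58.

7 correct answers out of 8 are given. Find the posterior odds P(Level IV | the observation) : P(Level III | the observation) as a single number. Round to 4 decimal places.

Posterior odds = (P(Z=i) f_i(x)) / (P(Z=j) f_j(x)); the normalising sum cancels.
Component likelihoods at x = 7 correct answers out of 8:
  p_I = 3.482e-07
  p_II = 0.039478
  p_III = 0.0672485
  p_IV = 0.0980536
Posterior odds = (P(Z=IV)·p_IV) / (P(Z=III)·p_III) = (0.58·0.0980536) / (0.05·0.0672485) = 0.0568711 / 0.00336242 ≈ 16.9137

16.9137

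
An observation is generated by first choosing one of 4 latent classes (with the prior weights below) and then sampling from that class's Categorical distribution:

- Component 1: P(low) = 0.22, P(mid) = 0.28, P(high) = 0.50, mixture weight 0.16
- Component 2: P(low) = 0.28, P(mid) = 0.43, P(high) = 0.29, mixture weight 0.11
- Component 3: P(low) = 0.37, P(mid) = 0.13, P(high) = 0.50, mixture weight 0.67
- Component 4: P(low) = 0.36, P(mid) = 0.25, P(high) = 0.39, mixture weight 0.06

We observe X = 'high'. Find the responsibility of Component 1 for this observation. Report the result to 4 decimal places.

Posterior ∝ prior × likelihood, so P(k | x) ∝ w_k f_k(x); normalise over all components.
Categorical probabilities:
  L_1 = P(high | comp) = 0.50
  L_2 = P(high | comp) = 0.29
  L_3 = P(high | comp) = 0.50
  L_4 = P(high | comp) = 0.39
Prior × likelihood for each component:
  w_1·L_1 = 0.16 × 0.5 = 0.08
  w_2·L_2 = 0.11 × 0.29 = 0.0319
  w_3·L_3 = 0.67 × 0.5 = 0.335
  w_4·L_4 = 0.06 × 0.39 = 0.0234
Evidence: 0.08 + 0.0319 + 0.335 + 0.0234 = 0.4703
So the posterior for Component 1 is 0.08 / 0.4703 ≈ 0.1701.

0.1701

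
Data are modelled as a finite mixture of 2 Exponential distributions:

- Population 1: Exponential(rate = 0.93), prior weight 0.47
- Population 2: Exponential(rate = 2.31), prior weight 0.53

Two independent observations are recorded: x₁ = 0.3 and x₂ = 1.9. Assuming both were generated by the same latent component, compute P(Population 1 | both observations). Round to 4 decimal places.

By Bayes' theorem, P(k | x) = π_k f_k(x) / Σ_j π_j f_j(x).
Since both observations come from the same component, the likelihood for component k is f_k(x₁)·f_k(x₂).
  L_1 = [0.93·e^(−0.93·0.3) = 0.93·e^(−0.2790) = 0.703582] × [0.158886] = 0.111789
  L_2 = [2.31·e^(−2.31·0.3) = 2.31·e^(−0.6930) = 1.15517] × [0.0286743] = 0.0331237
Weight by the priors:
  π_1·L_1 = 0.47 × 0.111789 = 0.0525409
  π_2·L_2 = 0.53 × 0.0331237 = 0.0175556
Denominator: 0.0525409 + 0.0175556 = 0.0700965
Responsibility of Population 1: 0.0525409 / 0.0700965 ≈ 0.7496

0.7496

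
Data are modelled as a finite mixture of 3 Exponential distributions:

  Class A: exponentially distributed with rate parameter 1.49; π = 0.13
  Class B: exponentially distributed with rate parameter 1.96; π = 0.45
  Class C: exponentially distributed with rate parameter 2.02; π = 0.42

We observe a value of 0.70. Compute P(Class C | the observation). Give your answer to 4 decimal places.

P(component k | x) = π_k·f_k(x) / marginal(x), where marginal(x) = Σ_j π_j·f_j(x).
Component likelihoods at x = 0.70:
  f_A = 1.49·e^(−1.49·0.70) = 1.49·e^(−1.0430) = 0.52507
  f_B = 1.96·e^(−1.96·0.70) = 1.96·e^(−1.3720) = 0.497055
  f_C = 2.02·e^(−2.02·0.70) = 2.02·e^(−1.4140) = 0.491201
Prior × likelihood for each component:
  π_A·f_A = 0.13 × 0.52507 = 0.0682591
  π_B·f_B = 0.45 × 0.497055 = 0.223675
  π_C·f_C = 0.42 × 0.491201 = 0.206304
Evidence: 0.0682591 + 0.223675 + 0.206304 = 0.498238
So the posterior for Class C is 0.206304 / 0.498238 ≈ 0.4141.

0.4141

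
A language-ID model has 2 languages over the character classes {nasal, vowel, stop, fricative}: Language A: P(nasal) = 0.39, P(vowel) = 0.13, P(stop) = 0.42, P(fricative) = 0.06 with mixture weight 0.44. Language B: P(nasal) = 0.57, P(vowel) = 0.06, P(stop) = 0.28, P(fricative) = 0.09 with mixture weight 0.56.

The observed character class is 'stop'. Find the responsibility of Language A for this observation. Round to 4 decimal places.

0.5410

By Bayes' theorem, P(k | x) = P(Z=k) f_k(x) / Σ_j P(Z=j) f_j(x).
Evaluate each component's likelihood at the observed value:
  f_A = P(stop | comp) = 0.42
  f_B = P(stop | comp) = 0.28
Unnormalised posteriors:
  P(Z=A)·f_A = 0.44 × 0.42 = 0.1848
  P(Z=B)·f_B = 0.56 × 0.28 = 0.1568
Marginal: 0.1848 + 0.1568 = 0.3416
Responsibility of Language A: 0.1848 / 0.3416 ≈ 0.5410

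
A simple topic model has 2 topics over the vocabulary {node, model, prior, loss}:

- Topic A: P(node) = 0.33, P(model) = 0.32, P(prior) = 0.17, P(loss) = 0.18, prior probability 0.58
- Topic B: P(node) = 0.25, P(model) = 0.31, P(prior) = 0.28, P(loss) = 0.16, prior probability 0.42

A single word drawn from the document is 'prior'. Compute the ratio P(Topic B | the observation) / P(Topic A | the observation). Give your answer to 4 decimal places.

Since P(k|x) ∝ w_k f_k(x), the posterior odds are w_i f_i(x) / (w_j f_j(x)).
Categorical probabilities:
  L_A = 0.17
  L_B = 0.28
Odds = (0.42/0.58) × (0.28/0.17) = 0.724138 × 1.64706 ≈ 1.1927

1.1927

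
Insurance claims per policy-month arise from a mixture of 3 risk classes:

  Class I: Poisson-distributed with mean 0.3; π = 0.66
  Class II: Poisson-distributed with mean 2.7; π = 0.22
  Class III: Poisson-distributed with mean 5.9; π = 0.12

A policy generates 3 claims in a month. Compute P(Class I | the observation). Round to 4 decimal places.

0.0355

Apply Bayes' rule: the posterior for each component is proportional to its prior times its likelihood at x.
Component likelihoods at x = 3 claims:
  p_I = e^(−0.3)·0.3^3/3! = 0.00333368
  p_II = e^(−2.7)·2.7^3/3! = 0.220468
  p_III = e^(−5.9)·5.9^3/3! = 0.0937707
Multiply by the mixture weights:
  π_I·p_I = 0.66 × 0.00333368 = 0.00220023
  π_II·p_II = 0.22 × 0.220468 = 0.0485029
  π_III·p_III = 0.12 × 0.0937707 = 0.0112525
Evidence: 0.00220023 + 0.0485029 + 0.0112525 = 0.0619556
P(Class I | the observation) ≈ 0.0355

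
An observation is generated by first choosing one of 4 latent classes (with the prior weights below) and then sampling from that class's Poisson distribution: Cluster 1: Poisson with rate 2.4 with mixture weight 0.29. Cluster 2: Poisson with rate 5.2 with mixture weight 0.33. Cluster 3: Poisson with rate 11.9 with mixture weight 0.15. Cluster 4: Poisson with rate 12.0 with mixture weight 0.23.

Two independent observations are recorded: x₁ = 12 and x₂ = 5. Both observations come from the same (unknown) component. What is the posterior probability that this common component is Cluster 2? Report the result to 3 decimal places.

0.314

Posterior ∝ prior × likelihood, so P(k | x) ∝ P(Z=k) f_k(x); normalise over all components.
Since both observations come from the same component, the likelihood for component k is f_k(x₁)·f_k(x₂).
  L_1 = [6.91658e-06] × [0.0601961] = 4.16351e-07
  L_2 = [0.00450165] × [0.174785] = 0.000786821
  L_3 = [0.11432] × [0.0135036] = 0.00154373
  L_4 = [0.114368] × [0.0127406] = 0.00145712
Unnormalised posteriors:
  P(Z=1)·L_1 = 0.29 × 4.16351e-07 = 1.20742e-07
  P(Z=2)·L_2 = 0.33 × 0.000786821 = 0.000259651
  P(Z=3)·L_3 = 0.15 × 0.00154373 = 0.00023156
  P(Z=4)·L_4 = 0.23 × 0.00145712 = 0.000335138
Normaliser: 1.20742e-07 + 0.000259651 + 0.00023156 + 0.000335138 = 0.000826469
So the posterior for Cluster 2 is 0.000259651 / 0.000826469 ≈ 0.314.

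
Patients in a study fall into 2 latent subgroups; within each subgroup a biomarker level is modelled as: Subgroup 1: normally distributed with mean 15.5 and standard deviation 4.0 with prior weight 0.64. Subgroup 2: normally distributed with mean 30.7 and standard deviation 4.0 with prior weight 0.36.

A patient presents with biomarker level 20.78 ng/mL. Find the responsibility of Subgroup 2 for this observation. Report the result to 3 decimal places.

0.058

P(component k | x) = π_k·f_k(x) / marginal(x), where marginal(x) = Σ_j π_j·f_j(x).
Component likelihoods at x = 20.78 ng/mL:
  p_1 = (1/(4.0·√(2π)))·exp(−(20.78−15.5)²/(2·4.0²)) = 0.099736·exp(-0.87120) = 0.0417343
  p_2 = (1/(4.0·√(2π)))·exp(−(20.78−30.7)²/(2·4.0²)) = 0.099736·exp(-3.07520) = 0.00460583
Multiply by the mixture weights:
  π_1·p_1 = 0.64 × 0.0417343 = 0.0267099
  π_2·p_2 = 0.36 × 0.00460583 = 0.0016581
Marginal: 0.0267099 + 0.0016581 = 0.028368
P(Subgroup 2 | x) = 0.0016581 / 0.028368 ≈ 0.058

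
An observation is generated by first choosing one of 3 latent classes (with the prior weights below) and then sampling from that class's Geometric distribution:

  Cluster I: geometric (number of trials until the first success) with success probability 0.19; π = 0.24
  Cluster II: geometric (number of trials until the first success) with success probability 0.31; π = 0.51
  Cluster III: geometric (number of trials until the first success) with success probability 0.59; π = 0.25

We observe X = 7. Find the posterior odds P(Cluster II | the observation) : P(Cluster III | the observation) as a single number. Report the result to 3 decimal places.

Posterior odds = (P(Z=i) f_i(x)) / (P(Z=j) f_j(x)); the normalising sum cancels.
Component likelihoods at x = 7:
  L_I = 0.0536616
  L_II = 0.0334546
  L_III = 0.00280256
Odds = (0.51/0.25) × (0.0334546/0.00280256) = 2.04 × 11.9372 ≈ 24.352

24.352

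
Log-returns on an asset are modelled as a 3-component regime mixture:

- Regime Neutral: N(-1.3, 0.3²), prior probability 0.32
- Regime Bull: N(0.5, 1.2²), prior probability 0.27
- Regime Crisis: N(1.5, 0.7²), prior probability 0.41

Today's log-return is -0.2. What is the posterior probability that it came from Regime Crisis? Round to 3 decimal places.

0.138

The responsibility of component k is π_k f_k(x) divided by Σ_j π_j f_j(x).
Evaluate each component's likelihood at the observed value:
  p_Neutral = 0.0016009
  p_Bull = 0.280439
  p_Crisis = 0.0298598
Prior × likelihood for each component:
  π_Neutral·p_Neutral = 0.32 × 0.0016009 = 0.000512289
  π_Bull·p_Bull = 0.27 × 0.280439 = 0.0757185
  π_Crisis·p_Crisis = 0.41 × 0.0298598 = 0.0122425
Sum: 0.000512289 + 0.0757185 + 0.0122425 = 0.0884733
P(Regime Crisis | data) ≈ 0.138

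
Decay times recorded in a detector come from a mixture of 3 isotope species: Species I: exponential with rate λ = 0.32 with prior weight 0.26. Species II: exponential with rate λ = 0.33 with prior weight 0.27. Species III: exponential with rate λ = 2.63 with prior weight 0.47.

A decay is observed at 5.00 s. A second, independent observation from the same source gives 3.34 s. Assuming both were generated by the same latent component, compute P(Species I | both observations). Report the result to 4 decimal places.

P(component k | x) = π_k·f_k(x) / marginal(x), where marginal(x) = Σ_j π_j·f_j(x).
Since both observations come from the same component, the likelihood for component k is f_k(x₁)·f_k(x₂).
  p_I = [0.32·e^(−0.32·5.00) = 0.32·e^(−1.6000) = 0.0646069] × [0.109895] = 0.00709994
  p_II = [0.33·e^(−0.33·5.00) = 0.33·e^(−1.6500) = 0.0633765] × [0.109606] = 0.00694645
  p_III = [2.63·e^(−2.63·5.00) = 2.63·e^(−13.1500) = 5.11662e-06] × [0.000402741] = 2.06067e-09
Weight by the priors:
  π_I·p_I = 0.26 × 0.00709994 = 0.00184599
  π_II·p_II = 0.27 × 0.00694645 = 0.00187554
  π_III·p_III = 0.47 × 2.06067e-09 = 9.68517e-10
Normaliser: 0.00184599 + 0.00187554 + 9.68517e-10 = 0.00372153
So the posterior for Species I is 0.00184599 / 0.00372153 ≈ 0.4960.

0.4960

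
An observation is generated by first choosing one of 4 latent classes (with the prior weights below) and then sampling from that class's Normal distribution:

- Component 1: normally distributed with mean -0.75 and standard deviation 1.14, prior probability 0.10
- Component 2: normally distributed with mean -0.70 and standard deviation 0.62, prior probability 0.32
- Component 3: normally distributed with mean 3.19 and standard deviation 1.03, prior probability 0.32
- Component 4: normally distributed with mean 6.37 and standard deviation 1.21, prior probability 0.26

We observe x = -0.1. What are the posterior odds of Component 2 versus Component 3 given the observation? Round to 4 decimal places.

170.8368

The posterior odds equal the prior odds times the likelihood ratio: (π_i/π_j)·(f_i(x)/f_j(x)).
Normal densities:
  p_1 = (1/(1.14·√(2π)))·exp(−(-0.1−-0.75)²/(2·1.14²)) = 0.349949·exp(-0.16255) = 0.297448
  p_2 = (1/(0.62·√(2π)))·exp(−(-0.1−-0.70)²/(2·0.62²)) = 0.643455·exp(-0.46826) = 0.40286
  p_3 = (1/(1.03·√(2π)))·exp(−(-0.1−3.19)²/(2·1.03²)) = 0.387323·exp(-5.10138) = 0.00235816
  p_4 = (1/(1.21·√(2π)))·exp(−(-0.1−6.37)²/(2·1.21²)) = 0.329704·exp(-14.29578) = 2.03961e-07
Posterior odds = (π_2·p_2) / (π_3·p_3) = (0.32·0.40286) / (0.32·0.00235816) = 0.128915 / 0.000754611 ≈ 170.8368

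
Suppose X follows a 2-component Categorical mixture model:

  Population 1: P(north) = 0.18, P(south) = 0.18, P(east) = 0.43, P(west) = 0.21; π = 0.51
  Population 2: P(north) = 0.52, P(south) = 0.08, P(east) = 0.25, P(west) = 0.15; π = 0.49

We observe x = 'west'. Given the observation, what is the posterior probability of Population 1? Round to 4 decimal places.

0.5930

By Bayes' theorem, P(k | x) = w_k f_k(x) / Σ_j w_j f_j(x).
Categorical probabilities:
  f_1 = 0.21
  f_2 = 0.15
Multiply by the mixture weights:
  w_1·f_1 = 0.51 × 0.21 = 0.1071
  w_2·f_2 = 0.49 × 0.15 = 0.0735
Sum: 0.1071 + 0.0735 = 0.1806
Responsibility of Population 1: 0.1071 / 0.1806 ≈ 0.5930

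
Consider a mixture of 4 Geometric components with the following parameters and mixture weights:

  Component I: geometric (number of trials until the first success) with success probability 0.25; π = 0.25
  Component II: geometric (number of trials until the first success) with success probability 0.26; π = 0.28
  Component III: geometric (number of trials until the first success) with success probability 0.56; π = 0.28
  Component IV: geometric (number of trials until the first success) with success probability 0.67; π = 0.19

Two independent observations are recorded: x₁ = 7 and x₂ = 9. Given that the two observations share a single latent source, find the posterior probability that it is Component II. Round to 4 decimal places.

By Bayes' theorem, P(k | x) = π_k f_k(x) / Σ_j π_j f_j(x).
Since both observations come from the same component, the likelihood for component k is f_k(x₁)·f_k(x₂).
  p_I = [0.25·(1−0.25)^6 = 0.25·0.177979 = 0.0444946] × [0.0250282] = 0.00111362
  p_II = [0.26·(1−0.26)^6 = 0.26·0.164206 = 0.0426937] × [0.0233791] = 0.000998138
  p_III = [0.56·(1−0.56)^6 = 0.56·0.00725631 = 0.00406354] × [0.000786701] = 3.19679e-06
  p_IV = [0.67·(1−0.67)^6 = 0.67·0.00129147 = 0.000865284] × [9.42294e-05] = 8.15351e-08
Unnormalised posteriors:
  π_I·p_I = 0.25 × 0.00111362 = 0.000278405
  π_II·p_II = 0.28 × 0.000998138 = 0.000279479
  π_III·p_III = 0.28 × 3.19679e-06 = 8.951e-07
  π_IV·p_IV = 0.19 × 8.15351e-08 = 1.54917e-08
Denominator: 0.000278405 + 0.000279479 + 8.951e-07 + 1.54917e-08 = 0.000558795
Responsibility of Component II: 0.000279479 / 0.000558795 ≈ 0.5001

0.5001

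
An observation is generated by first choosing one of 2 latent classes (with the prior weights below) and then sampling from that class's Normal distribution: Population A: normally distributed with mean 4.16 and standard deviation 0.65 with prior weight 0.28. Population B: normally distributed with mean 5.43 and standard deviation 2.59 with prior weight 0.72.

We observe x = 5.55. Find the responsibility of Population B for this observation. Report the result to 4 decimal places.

0.8638

Posterior ∝ prior × likelihood, so P(k | x) ∝ P(Z=k) f_k(x); normalise over all components.
Component likelihoods at x = 5.55:
  p_A = (1/(0.65·√(2π)))·exp(−(5.55−4.16)²/(2·0.65²)) = 0.613757·exp(-2.28651) = 0.0623704
  p_B = (1/(2.59·√(2π)))·exp(−(5.55−5.43)²/(2·2.59²)) = 0.154032·exp(-0.00107) = 0.153867
Weight by the priors:
  P(Z=A)·p_A = 0.28 × 0.0623704 = 0.0174637
  P(Z=B)·p_B = 0.72 × 0.153867 = 0.110784
Normaliser: 0.0174637 + 0.110784 = 0.128248
P(Population B | x) = 0.110784 / 0.128248 ≈ 0.8638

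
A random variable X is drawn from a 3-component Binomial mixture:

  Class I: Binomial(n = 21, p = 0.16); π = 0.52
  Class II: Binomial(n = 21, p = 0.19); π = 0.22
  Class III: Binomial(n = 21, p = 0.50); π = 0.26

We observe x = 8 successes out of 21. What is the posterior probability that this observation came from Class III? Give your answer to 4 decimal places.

P(component k | x) = π_k·f_k(x) / marginal(x), where marginal(x) = Σ_j π_j·f_j(x).
Binomial probabilities:
  p_I = C(21,8)·0.16^8·0.84^13 = 203490·4.29497e-07·0.103665 = 0.00906011
  p_II = C(21,8)·0.19^8·0.81^13 = 203490·1.69836e-06·0.0646108 = 0.0223294
  p_III = C(21,8)·0.50^8·0.50^13 = 203490·0.00390625·0.00012207 = 0.0970316
Weight by the priors:
  π_I·p_I = 0.52 × 0.00906011 = 0.00471126
  π_II·p_II = 0.22 × 0.0223294 = 0.00491247
  π_III·p_III = 0.26 × 0.0970316 = 0.0252282
Denominator: 0.00471126 + 0.00491247 + 0.0252282 = 0.0348519
Responsibility of Class III: 0.0252282 / 0.0348519 ≈ 0.7239

0.7239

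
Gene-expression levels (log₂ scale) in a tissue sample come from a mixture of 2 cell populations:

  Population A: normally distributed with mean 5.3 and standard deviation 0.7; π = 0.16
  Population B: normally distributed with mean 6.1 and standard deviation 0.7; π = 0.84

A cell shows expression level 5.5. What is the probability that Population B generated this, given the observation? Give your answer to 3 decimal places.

By Bayes' theorem, P(k | x) = w_k f_k(x) / Σ_j w_j f_j(x).
Normal densities:
  f_A = 0.547124
  f_B = 0.394707
Unnormalised posteriors:
  w_A·f_A = 0.16 × 0.547124 = 0.0875398
  w_B·f_B = 0.84 × 0.394707 = 0.331554
Sum: 0.0875398 + 0.331554 = 0.419094
P(Population B | 5.5) ≈ 0.791

0.791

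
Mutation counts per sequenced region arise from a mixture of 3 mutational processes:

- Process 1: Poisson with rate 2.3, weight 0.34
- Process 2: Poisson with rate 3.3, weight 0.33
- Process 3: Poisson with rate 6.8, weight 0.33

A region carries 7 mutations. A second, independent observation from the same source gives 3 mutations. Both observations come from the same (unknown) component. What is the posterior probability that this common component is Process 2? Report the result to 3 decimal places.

By Bayes' theorem, P(k | x) = π_k f_k(x) / Σ_j π_j f_j(x).
Since both observations come from the same component, the likelihood for component k is f_k(x₁)·f_k(x₂).
  f_1 = [0.00677309] × [0.203308] = 0.00137703
  f_2 = [0.0311886] × [0.220912] = 0.00688992
  f_3 = [0.148569] × [0.0583678] = 0.00867166
Prior × likelihood for each component:
  π_1·f_1 = 0.34 × 0.00137703 = 0.000468189
  π_2·f_2 = 0.33 × 0.00688992 = 0.00227367
  π_3·f_3 = 0.33 × 0.00867166 = 0.00286165
Normaliser: 0.000468189 + 0.00227367 + 0.00286165 = 0.00560351
P(Process 2 | x) = 0.00227367 / 0.00560351 ≈ 0.406

0.406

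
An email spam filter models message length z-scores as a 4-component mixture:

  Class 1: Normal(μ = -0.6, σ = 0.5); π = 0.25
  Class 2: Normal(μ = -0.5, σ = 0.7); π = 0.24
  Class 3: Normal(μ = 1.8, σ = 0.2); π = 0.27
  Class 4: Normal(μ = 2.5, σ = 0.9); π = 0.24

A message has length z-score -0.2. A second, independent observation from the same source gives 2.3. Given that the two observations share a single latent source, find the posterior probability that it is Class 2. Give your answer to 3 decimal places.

The responsibility of component k is w_k f_k(x) divided by Σ_j w_j f_j(x).
Since both observations come from the same component, the likelihood for component k is f_k(x₁)·f_k(x₂).
  L_1 = [(1/(0.5·√(2π)))·exp(−(-0.2−-0.6)²/(2·0.5²)) = 0.797885·exp(-0.32000) = 0.579383] × [3.95464e-08] = 2.29125e-08
  L_2 = [(1/(0.7·√(2π)))·exp(−(-0.2−-0.5)²/(2·0.7²)) = 0.569918·exp(-0.09184) = 0.51991] × [0.000191186] = 9.93995e-05
  L_3 = [(1/(0.2·√(2π)))·exp(−(-0.2−1.8)²/(2·0.2²)) = 1.994711·exp(-50.00000) = 3.8473e-22] × [0.0876415] = 3.37183e-23
  L_4 = [(1/(0.9·√(2π)))·exp(−(-0.2−2.5)²/(2·0.9²)) = 0.443269·exp(-4.50000) = 0.00492428] × [0.432458] = 0.00212954
Unnormalised posteriors:
  w_1·L_1 = 0.25 × 2.29125e-08 = 5.72813e-09
  w_2·L_2 = 0.24 × 9.93995e-05 = 2.38559e-05
  w_3·L_3 = 0.27 × 3.37183e-23 = 9.10394e-24
  w_4·L_4 = 0.24 × 0.00212954 = 0.000511091
Normaliser: 5.72813e-09 + 2.38559e-05 + 9.10394e-24 + 0.000511091 = 0.000534952
So the posterior for Class 2 is 2.38559e-05 / 0.000534952 ≈ 0.045.

0.045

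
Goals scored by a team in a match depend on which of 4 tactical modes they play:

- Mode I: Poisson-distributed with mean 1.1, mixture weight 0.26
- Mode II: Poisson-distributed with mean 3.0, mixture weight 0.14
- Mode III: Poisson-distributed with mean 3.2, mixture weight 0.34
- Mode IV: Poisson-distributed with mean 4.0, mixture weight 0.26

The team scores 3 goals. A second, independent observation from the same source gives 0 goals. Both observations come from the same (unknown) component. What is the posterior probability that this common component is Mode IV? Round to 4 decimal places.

By Bayes' theorem, P(k | x) = P(Z=k) f_k(x) / Σ_j P(Z=j) f_j(x).
Since both observations come from the same component, the likelihood for component k is f_k(x₁)·f_k(x₂).
  L_I = [e^(−1.1)·1.1^3/3! = 0.0738419] × [0.332871] = 0.0245798
  L_II = [e^(−3.0)·3.0^3/3! = 0.224042] × [0.0497871] = 0.0111544
  L_III = [e^(−3.2)·3.2^3/3! = 0.222616] × [0.0407622] = 0.00907432
  L_IV = [e^(−4.0)·4.0^3/3! = 0.195367] × [0.0183156] = 0.00357827
Unnormalised posteriors:
  P(Z=I)·L_I = 0.26 × 0.0245798 = 0.00639076
  P(Z=II)·L_II = 0.14 × 0.0111544 = 0.00156161
  P(Z=III)·L_III = 0.34 × 0.00907432 = 0.00308527
  P(Z=IV)·L_IV = 0.26 × 0.00357827 = 0.00093035
Sum: 0.00639076 + 0.00156161 + 0.00308527 + 0.00093035 = 0.011968
P(Mode IV | x₁,x₂) = 0.00093035 / 0.011968 ≈ 0.0777

0.0777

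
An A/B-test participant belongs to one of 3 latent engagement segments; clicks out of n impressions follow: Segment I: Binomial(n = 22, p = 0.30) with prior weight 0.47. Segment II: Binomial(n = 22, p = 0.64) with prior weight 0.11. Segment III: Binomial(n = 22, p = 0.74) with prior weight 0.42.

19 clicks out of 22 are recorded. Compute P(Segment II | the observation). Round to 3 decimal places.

Posterior ∝ prior × likelihood, so P(k | x) ∝ π_k f_k(x); normalise over all components.
Component likelihoods at x = 19 clicks out of 22:
  f_I = 6.1393e-08
  f_II = 0.0149227
  f_III = 0.0886836
Weight by the priors:
  π_I·f_I = 0.47 × 6.1393e-08 = 2.88547e-08
  π_II·f_II = 0.11 × 0.0149227 = 0.0016415
  π_III·f_III = 0.42 × 0.0886836 = 0.0372471
Sum: 2.88547e-08 + 0.0016415 + 0.0372471 = 0.0388886
Responsibility of Segment II: 0.0016415 / 0.0388886 ≈ 0.042

0.042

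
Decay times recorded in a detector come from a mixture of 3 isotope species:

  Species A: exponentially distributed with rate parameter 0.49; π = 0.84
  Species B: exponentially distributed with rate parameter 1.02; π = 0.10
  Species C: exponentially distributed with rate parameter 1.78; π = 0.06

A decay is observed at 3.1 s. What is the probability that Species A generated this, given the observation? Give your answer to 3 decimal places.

0.950

By Bayes' theorem, P(k | x) = P(Z=k) f_k(x) / Σ_j P(Z=j) f_j(x).
Evaluate each component's likelihood at the observed value:
  p_A = 0.49·e^(−0.49·3.1) = 0.49·e^(−1.5190) = 0.107276
  p_B = 1.02·e^(−1.02·3.1) = 1.02·e^(−3.1620) = 0.0431878
  p_C = 1.78·e^(−1.78·3.1) = 1.78·e^(−5.5180) = 0.00714468
Unnormalised posteriors:
  P(Z=A)·p_A = 0.84 × 0.107276 = 0.0901119
  P(Z=B)·p_B = 0.10 × 0.0431878 = 0.00431878
  P(Z=C)·p_C = 0.06 × 0.00714468 = 0.000428681
Normaliser: 0.0901119 + 0.00431878 + 0.000428681 = 0.0948593
Responsibility of Species A: 0.0901119 / 0.0948593 ≈ 0.950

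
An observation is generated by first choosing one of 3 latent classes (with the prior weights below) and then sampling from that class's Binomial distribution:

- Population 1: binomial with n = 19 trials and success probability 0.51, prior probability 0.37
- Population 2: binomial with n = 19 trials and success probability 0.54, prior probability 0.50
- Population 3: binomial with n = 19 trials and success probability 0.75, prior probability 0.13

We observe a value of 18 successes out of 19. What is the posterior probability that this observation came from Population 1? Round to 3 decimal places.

P(component k | x) = π_k·f_k(x) / marginal(x), where marginal(x) = Σ_j π_j·f_j(x).
Evaluate each component's likelihood at the observed value:
  L_1 = 5.07239e-05
  L_2 = 0.000133229
  L_3 = 0.0267791
Unnormalised posteriors:
  π_1·L_1 = 0.37 × 5.07239e-05 = 1.87679e-05
  π_2·L_2 = 0.50 × 0.000133229 = 6.66146e-05
  π_3·L_3 = 0.13 × 0.0267791 = 0.00348129
Denominator: 1.87679e-05 + 6.66146e-05 + 0.00348129 = 0.00356667
P(Population 1 | the observation) = 1.87679e-05 / 0.00356667 ≈ 0.005

0.005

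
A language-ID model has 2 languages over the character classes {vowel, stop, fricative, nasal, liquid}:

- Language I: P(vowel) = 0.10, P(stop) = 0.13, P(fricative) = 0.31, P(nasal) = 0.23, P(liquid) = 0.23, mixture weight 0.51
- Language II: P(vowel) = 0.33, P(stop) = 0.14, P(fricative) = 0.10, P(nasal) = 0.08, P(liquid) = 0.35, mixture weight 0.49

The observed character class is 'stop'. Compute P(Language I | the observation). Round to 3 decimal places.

By Bayes' theorem, P(k | x) = P(Z=k) f_k(x) / Σ_j P(Z=j) f_j(x).
Evaluate each component's likelihood at the observed value:
  L_I = P(stop | comp) = 0.13
  L_II = P(stop | comp) = 0.14
Unnormalised posteriors:
  P(Z=I)·L_I = 0.51 × 0.13 = 0.0663
  P(Z=II)·L_II = 0.49 × 0.14 = 0.0686
Evidence: 0.0663 + 0.0686 = 0.1349
P(Language I | data) = 0.0663 / 0.1349 ≈ 0.491

0.491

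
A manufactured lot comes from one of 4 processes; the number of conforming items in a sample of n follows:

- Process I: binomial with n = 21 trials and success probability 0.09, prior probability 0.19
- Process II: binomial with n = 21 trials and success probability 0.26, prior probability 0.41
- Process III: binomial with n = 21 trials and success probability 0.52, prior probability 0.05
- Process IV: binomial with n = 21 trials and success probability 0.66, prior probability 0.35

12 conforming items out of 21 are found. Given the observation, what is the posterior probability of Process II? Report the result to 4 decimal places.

By Bayes' theorem, P(k | x) = π_k f_k(x) / Σ_j π_j f_j(x).
Component likelihoods at x = 12 conforming items out of 21:
  L_I = C(21,12)·0.09^12·0.91^9 = 293930·2.8243e-13·0.42793 = 3.55244e-08
  L_II = C(21,12)·0.26^12·0.74^9 = 293930·9.5429e-08·0.0665404 = 0.00186642
  L_III = C(21,12)·0.52^12·0.48^9 = 293930·0.000390877·0.00135261 = 0.155401
  L_IV = C(21,12)·0.66^12·0.34^9 = 293930·0.00683168·6.0717e-05 = 0.121922
Prior × likelihood for each component:
  π_I·L_I = 0.19 × 3.55244e-08 = 6.74963e-09
  π_II·L_II = 0.41 × 0.00186642 = 0.000765233
  π_III·L_III = 0.05 × 0.155401 = 0.00777007
  π_IV·L_IV = 0.35 × 0.121922 = 0.0426726
Marginal: 6.74963e-09 + 0.000765233 + 0.00777007 + 0.0426726 = 0.0512079
Responsibility of Process II: 0.000765233 / 0.0512079 ≈ 0.0149

0.0149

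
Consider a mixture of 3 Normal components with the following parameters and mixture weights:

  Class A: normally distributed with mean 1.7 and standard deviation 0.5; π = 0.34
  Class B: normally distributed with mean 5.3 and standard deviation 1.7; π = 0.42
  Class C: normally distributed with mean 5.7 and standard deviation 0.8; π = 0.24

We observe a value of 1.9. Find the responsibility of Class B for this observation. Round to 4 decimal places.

0.0506

By Bayes' theorem, P(k | x) = π_k f_k(x) / Σ_j π_j f_j(x).
Evaluate each component's likelihood at the observed value:
  f_A = (1/(0.5·√(2π)))·exp(−(1.9−1.7)²/(2·0.5²)) = 0.797885·exp(-0.08000) = 0.73654
  f_B = (1/(1.7·√(2π)))·exp(−(1.9−5.3)²/(2·1.7²)) = 0.234672·exp(-2.00000) = 0.0317594
  f_C = (1/(0.8·√(2π)))·exp(−(1.9−5.7)²/(2·0.8²)) = 0.498678·exp(-11.28125) = 6.28688e-06
Unnormalised posteriors:
  π_A·f_A = 0.34 × 0.73654 = 0.250424
  π_B·f_B = 0.42 × 0.0317594 = 0.0133389
  π_C·f_C = 0.24 × 6.28688e-06 = 1.50885e-06
Marginal: 0.250424 + 0.0133389 + 1.50885e-06 = 0.263764
P(Class B | the observation) ≈ 0.0506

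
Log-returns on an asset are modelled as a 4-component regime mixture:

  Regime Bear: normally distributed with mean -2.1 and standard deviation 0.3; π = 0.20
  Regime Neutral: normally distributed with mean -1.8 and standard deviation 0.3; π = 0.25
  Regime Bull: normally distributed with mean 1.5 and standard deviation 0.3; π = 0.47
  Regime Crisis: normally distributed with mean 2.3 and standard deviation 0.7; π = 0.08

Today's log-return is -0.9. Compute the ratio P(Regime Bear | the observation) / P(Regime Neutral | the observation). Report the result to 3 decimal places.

Posterior odds = (w_i f_i(x)) / (w_j f_j(x)); the normalising sum cancels.
Evaluate each component's likelihood at the observed value:
  f_Bear = (1/(0.3·√(2π)))·exp(−(-0.9−-2.1)²/(2·0.3²)) = 1.329808·exp(-8.00000) = 0.000446101
  f_Neutral = (1/(0.3·√(2π)))·exp(−(-0.9−-1.8)²/(2·0.3²)) = 1.329808·exp(-4.50000) = 0.0147728
  f_Bull = (1/(0.3·√(2π)))·exp(−(-0.9−1.5)²/(2·0.3²)) = 1.329808·exp(-32.00000) = 1.68409e-14
  f_Crisis = (1/(0.7·√(2π)))·exp(−(-0.9−2.3)²/(2·0.7²)) = 0.569918·exp(-10.44898) = 1.6515e-05
Posterior odds = (w_Bear·f_Bear) / (w_Neutral·f_Neutral) = (0.20·0.000446101) / (0.25·0.0147728) = 8.92202e-05 / 0.00369321 ≈ 0.024

0.024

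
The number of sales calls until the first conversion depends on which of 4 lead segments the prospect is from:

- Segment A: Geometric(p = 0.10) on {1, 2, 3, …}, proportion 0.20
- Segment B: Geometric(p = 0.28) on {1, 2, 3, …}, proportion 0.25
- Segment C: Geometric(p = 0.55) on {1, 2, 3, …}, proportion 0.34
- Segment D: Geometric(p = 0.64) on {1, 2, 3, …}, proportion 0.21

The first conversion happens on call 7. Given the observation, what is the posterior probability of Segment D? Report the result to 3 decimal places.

0.013

Apply Bayes' rule: the posterior for each component is proportional to its prior times its likelihood at x.
Component likelihoods at x = 7:
  L_A = 0.0531441
  L_B = 0.0390079
  L_C = 0.00456707
  L_D = 0.00139314
Prior × likelihood for each component:
  w_A·L_A = 0.20 × 0.0531441 = 0.0106288
  w_B·L_B = 0.25 × 0.0390079 = 0.00975198
  w_C·L_C = 0.34 × 0.00456707 = 0.0015528
  w_D·L_D = 0.21 × 0.00139314 = 0.00029256
Normaliser: 0.0106288 + 0.00975198 + 0.0015528 + 0.00029256 = 0.0222262
P(Segment D | the observation) = 0.00029256 / 0.0222262 ≈ 0.013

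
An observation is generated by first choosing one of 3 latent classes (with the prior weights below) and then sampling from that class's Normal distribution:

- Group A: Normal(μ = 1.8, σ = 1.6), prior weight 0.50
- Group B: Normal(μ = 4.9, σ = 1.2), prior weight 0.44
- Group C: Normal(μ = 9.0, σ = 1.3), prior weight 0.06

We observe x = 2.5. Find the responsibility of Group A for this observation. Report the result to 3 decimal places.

P(component k | x) = π_k·f_k(x) / marginal(x), where marginal(x) = Σ_j π_j·f_j(x).
Component likelihoods at x = 2.5:
  f_A = (1/(1.6·√(2π)))·exp(−(2.5−1.8)²/(2·1.6²)) = 0.249339·exp(-0.09570) = 0.226583
  f_B = (1/(1.2·√(2π)))·exp(−(2.5−4.9)²/(2·1.2²)) = 0.332452·exp(-2.00000) = 0.0449925
  f_C = (1/(1.3·√(2π)))·exp(−(2.5−9.0)²/(2·1.3²)) = 0.306879·exp(-12.50000) = 1.14363e-06
Multiply by the mixture weights:
  π_A·f_A = 0.50 × 0.226583 = 0.113291
  π_B·f_B = 0.44 × 0.0449925 = 0.0197967
  π_C·f_C = 0.06 × 1.14363e-06 = 6.86178e-08
Normaliser: 0.113291 + 0.0197967 + 6.86178e-08 = 0.133088
Responsibility of Group A: 0.113291 / 0.133088 ≈ 0.851

0.851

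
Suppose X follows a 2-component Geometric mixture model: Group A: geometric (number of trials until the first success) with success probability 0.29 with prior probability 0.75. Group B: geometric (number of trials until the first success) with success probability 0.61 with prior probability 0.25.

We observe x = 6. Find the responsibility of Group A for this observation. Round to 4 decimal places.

0.9661

The responsibility of component k is w_k f_k(x) divided by Σ_j w_j f_j(x).
Geometric probabilities:
  p_A = 0.29·(1−0.29)^5 = 0.29·0.180423 = 0.0523227
  p_B = 0.61·(1−0.61)^5 = 0.61·0.00902242 = 0.00550368
Weight by the priors:
  w_A·p_A = 0.75 × 0.0523227 = 0.039242
  w_B·p_B = 0.25 × 0.00550368 = 0.00137592
Marginal: 0.039242 + 0.00137592 = 0.0406179
P(Group A | the observation) ≈ 0.9661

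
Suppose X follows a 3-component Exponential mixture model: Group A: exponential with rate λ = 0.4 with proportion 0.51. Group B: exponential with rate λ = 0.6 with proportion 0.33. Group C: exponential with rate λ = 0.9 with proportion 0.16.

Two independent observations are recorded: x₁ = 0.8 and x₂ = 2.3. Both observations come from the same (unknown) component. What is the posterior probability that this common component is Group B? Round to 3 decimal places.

Apply Bayes' rule: the posterior for each component is proportional to its prior times its likelihood at x.
Since both observations come from the same component, the likelihood for component k is f_k(x₁)·f_k(x₂).
  L_A = [0.4·e^(−0.4·0.8) = 0.4·e^(−0.3200) = 0.29046] × [0.159408] = 0.0463015
  L_B = [0.6·e^(−0.6·0.8) = 0.6·e^(−0.4800) = 0.37127] × [0.150947] = 0.0560421
  L_C = [0.9·e^(−0.9·0.8) = 0.9·e^(−0.7200) = 0.438077] × [0.113567] = 0.0497512
Unnormalised posteriors:
  w_A·L_A = 0.51 × 0.0463015 = 0.0236138
  w_B·L_B = 0.33 × 0.0560421 = 0.0184939
  w_C·L_C = 0.16 × 0.0497512 = 0.00796019
Evidence: 0.0236138 + 0.0184939 + 0.00796019 = 0.0500678
Responsibility of Group B: 0.0184939 / 0.0500678 ≈ 0.369

0.369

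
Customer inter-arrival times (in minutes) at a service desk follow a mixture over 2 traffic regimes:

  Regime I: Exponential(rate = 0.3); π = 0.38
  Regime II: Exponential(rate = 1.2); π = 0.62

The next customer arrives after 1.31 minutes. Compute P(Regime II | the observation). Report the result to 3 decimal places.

The responsibility of component k is π_k f_k(x) divided by Σ_j π_j f_j(x).
Evaluate each component's likelihood at the observed value:
  p_I = 0.202509
  p_II = 0.249155
Weight by the priors:
  π_I·p_I = 0.38 × 0.202509 = 0.0769533
  π_II·p_II = 0.62 × 0.249155 = 0.154476
Denominator: 0.0769533 + 0.154476 = 0.23143
So the posterior for Regime II is 0.154476 / 0.23143 ≈ 0.667.

0.667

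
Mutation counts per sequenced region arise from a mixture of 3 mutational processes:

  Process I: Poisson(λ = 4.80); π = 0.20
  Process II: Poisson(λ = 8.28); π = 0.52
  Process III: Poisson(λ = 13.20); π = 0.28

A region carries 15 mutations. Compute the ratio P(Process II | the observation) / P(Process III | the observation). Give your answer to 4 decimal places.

Posterior odds = (w_i f_i(x)) / (w_j f_j(x)); the normalising sum cancels.
Component likelihoods at x = 15 mutations:
  p_I = 0.000104113
  p_II = 0.0114287
  p_III = 0.0910798
0.00594293 / 0.0255024 ≈ 0.2330

0.2330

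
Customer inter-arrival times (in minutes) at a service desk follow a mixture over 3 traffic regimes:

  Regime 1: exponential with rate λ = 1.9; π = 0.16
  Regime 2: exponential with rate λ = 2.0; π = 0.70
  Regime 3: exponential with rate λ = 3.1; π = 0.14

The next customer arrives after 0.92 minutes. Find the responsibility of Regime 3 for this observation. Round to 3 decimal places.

Posterior ∝ prior × likelihood, so P(k | x) ∝ w_k f_k(x); normalise over all components.
Evaluate each component's likelihood at the observed value:
  f_1 = 0.330831
  f_2 = 0.317635
  f_3 = 0.178959
Unnormalised posteriors:
  w_1·f_1 = 0.16 × 0.330831 = 0.052933
  w_2·f_2 = 0.70 × 0.317635 = 0.222344
  w_3·f_3 = 0.14 × 0.178959 = 0.0250543
Normaliser: 0.052933 + 0.222344 + 0.0250543 = 0.300332
So the posterior for Regime 3 is 0.0250543 / 0.300332 ≈ 0.083.

0.083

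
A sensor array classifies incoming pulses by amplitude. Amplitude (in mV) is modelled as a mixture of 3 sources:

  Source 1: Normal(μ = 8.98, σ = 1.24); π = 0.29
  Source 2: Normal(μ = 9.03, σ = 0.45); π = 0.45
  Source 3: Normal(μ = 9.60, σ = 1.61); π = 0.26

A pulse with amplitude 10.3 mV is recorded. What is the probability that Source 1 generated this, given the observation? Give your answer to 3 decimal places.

0.445

The responsibility of component k is w_k f_k(x) divided by Σ_j w_j f_j(x).
Component likelihoods at x = 10.3 mV:
  L_1 = 0.182565
  L_2 = 0.0165247
  L_3 = 0.225442
Unnormalised posteriors:
  w_1·L_1 = 0.29 × 0.182565 = 0.0529439
  w_2·L_2 = 0.45 × 0.0165247 = 0.00743611
  w_3·L_3 = 0.26 × 0.225442 = 0.058615
Denominator: 0.0529439 + 0.00743611 + 0.058615 = 0.118995
P(Source 1 | 10.3 mV) = 0.0529439 / 0.118995 ≈ 0.445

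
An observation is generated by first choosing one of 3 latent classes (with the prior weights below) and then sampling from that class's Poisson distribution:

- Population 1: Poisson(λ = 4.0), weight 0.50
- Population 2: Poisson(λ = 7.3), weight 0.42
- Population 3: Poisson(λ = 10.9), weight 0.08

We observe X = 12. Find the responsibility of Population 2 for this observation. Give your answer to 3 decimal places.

0.601

Posterior ∝ prior × likelihood, so P(k | x) ∝ P(Z=k) f_k(x); normalise over all components.
Evaluate each component's likelihood at the observed value:
  L_1 = e^(−4.0)·4.0^12/12! = 0.000641512
  L_2 = e^(−7.3)·7.3^12/12! = 0.0322989
  L_3 = e^(−10.9)·10.9^12/12! = 0.108385
Unnormalised posteriors:
  P(Z=1)·L_1 = 0.50 × 0.000641512 = 0.000320756
  P(Z=2)·L_2 = 0.42 × 0.0322989 = 0.0135655
  P(Z=3)·L_3 = 0.08 × 0.108385 = 0.00867084
Denominator: 0.000320756 + 0.0135655 + 0.00867084 = 0.0225571
P(Population 2 | 12) = 0.0135655 / 0.0225571 ≈ 0.601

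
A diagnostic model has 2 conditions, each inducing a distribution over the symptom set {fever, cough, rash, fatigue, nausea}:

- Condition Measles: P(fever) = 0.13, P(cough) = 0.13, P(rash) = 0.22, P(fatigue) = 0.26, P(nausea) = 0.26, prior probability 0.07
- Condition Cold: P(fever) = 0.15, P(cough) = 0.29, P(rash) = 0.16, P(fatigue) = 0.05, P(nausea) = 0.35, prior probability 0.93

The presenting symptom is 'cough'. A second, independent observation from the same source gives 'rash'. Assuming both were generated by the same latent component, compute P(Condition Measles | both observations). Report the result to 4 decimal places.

The responsibility of component k is P(Z=k) f_k(x) divided by Σ_j P(Z=j) f_j(x).
Since both observations come from the same component, the likelihood for component k is f_k(x₁)·f_k(x₂).
  p_Measles = [P(cough | comp) = 0.13] × [0.22] = 0.0286
  p_Cold = [P(cough | comp) = 0.29] × [0.16] = 0.0464
Multiply by the mixture weights:
  P(Z=Measles)·p_Measles = 0.07 × 0.0286 = 0.002002
  P(Z=Cold)·p_Cold = 0.93 × 0.0464 = 0.043152
Sum: 0.002002 + 0.043152 = 0.045154
P(Condition Measles | data) = 0.002002 / 0.045154 ≈ 0.0443

0.0443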